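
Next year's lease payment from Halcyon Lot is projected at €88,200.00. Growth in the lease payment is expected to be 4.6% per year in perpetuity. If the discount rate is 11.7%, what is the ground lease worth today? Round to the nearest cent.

€1242253.52

Growing perpetuity: P = D₁ / (r − g) = €88,200.0000 / (0.117 − 0.046) = €1,242,253.52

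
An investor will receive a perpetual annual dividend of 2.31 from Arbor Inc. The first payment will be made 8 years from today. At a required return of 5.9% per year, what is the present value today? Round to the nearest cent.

Value at end of year 7: C / r = 2.31 / 0.059 = 39.1525
Discount to today: PV = 39.1525 / (1 + 0.059)^7 = 39.1525 / 1.493729 = 26.21

26.21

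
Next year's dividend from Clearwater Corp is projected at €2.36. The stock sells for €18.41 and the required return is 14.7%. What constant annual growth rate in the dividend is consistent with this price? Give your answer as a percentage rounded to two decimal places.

P = D₁/(r−g) ⇒ g = r − D₁/P = 0.147 − €2.36/€18.41 = 0.018809

1.88%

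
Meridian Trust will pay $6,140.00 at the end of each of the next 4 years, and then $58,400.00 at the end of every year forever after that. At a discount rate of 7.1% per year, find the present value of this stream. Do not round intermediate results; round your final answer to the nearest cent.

$645918.43

PV of 4-year annuity: $6,140.00 × [1 − (1+0.071)^−4] / 0.071 = 20750.61270
Perpetuity value at year 4: $58,400.00 / 0.071 = 822535.21127
PV of perpetuity: 822535.21127 / (1+0.071)^4 = 625167.82014
Total PV = 20750.61270 + 625167.82014 = 645918.43283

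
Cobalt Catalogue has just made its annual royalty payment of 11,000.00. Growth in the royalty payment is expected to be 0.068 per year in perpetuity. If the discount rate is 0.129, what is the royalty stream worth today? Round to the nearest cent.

D₁ = D₀ × (1 + g) = 11,000.00 × 1.068 = 11,748.0000
Growing perpetuity: P = D₁ / (r − g) = 11,748.0000 / (0.129 − 0.068) = 192,590.16

192590.16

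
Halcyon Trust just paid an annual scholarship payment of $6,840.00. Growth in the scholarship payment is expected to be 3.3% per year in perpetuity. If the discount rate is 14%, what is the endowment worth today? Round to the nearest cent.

$66034.77

D₁ = D₀ × (1 + g) = $6,840.00 × 1.033 = $7,065.7200
Growing perpetuity: P = D₁ / (r − g) = $7,065.7200 / (0.14 − 0.033) = $66,034.77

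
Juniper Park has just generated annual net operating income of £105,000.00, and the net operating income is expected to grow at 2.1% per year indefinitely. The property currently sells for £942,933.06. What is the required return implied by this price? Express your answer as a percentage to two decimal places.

13.47%

D₁ = £105,000.00 × 1.021 = £107,205.0000
P = D₁/(r − g) ⇒ r = D₁/P + g = £107,205.0000/£942,933.06 + 0.021 = 0.113693 + 0.021 = 0.134693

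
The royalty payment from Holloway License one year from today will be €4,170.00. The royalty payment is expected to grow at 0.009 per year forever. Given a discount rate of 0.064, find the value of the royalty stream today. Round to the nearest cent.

Growing perpetuity: P = D₁ / (r − g) = €4,170.0000 / (0.064 − 0.009) = €75,818.18

€75818.18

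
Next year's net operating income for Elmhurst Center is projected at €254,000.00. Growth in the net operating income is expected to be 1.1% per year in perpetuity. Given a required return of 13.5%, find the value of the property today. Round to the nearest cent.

€2048387.10

Growing perpetuity: P = D₁ / (r − g) = €254,000.0000 / (0.135 − 0.011) = €2,048,387.10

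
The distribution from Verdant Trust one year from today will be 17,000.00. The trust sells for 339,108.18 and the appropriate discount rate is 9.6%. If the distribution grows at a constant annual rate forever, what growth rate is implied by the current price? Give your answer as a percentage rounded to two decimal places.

P = D₁/(r−g) ⇒ g = r − D₁/P = 0.096 − 17,000.00/339,108.18 = 0.045869

4.59%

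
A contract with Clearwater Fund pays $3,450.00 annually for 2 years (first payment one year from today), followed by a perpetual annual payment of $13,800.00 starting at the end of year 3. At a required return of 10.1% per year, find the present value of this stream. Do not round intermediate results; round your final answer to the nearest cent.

PV of 2-year annuity: $3,450.00 × [1 − (1+0.101)^−2] / 0.101 = 5979.57764
Perpetuity value at year 2: $13,800.00 / 0.101 = 136633.66337
PV of perpetuity: 136633.66337 / (1+0.101)^2 = 112715.35279
Total PV = 5979.57764 + 112715.35279 = 118694.93043

$118694.93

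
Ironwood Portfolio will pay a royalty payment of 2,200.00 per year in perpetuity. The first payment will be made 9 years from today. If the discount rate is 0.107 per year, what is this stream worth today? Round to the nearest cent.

9117.13

Value at end of year 8: C / r = 2,200.00 / 0.107 = 20,560.7477
Discount to today: PV = 20,560.7477 / (1 + 0.107)^8 = 20,560.7477 / 2.255179 = 9,117.13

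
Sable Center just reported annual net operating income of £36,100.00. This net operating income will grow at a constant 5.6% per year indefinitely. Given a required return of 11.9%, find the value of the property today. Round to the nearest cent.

D₁ = D₀ × (1 + g) = £36,100.00 × 1.056 = £38,121.6000
Growing perpetuity: P = D₁ / (r − g) = £38,121.6000 / (0.119 − 0.056) = £605,104.76

£605104.76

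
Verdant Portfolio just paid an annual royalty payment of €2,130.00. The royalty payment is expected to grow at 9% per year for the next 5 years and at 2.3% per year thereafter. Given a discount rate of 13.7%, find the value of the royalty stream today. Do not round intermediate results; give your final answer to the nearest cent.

€24876.64

D_1 = 2321.70000
D_2 = 2530.65300
D_3 = 2758.41177
D_4 = 3006.66883
D_5 = 3277.26902
Terminal value at year 5: TV = D_5×(1+g_2)/(r−g_2) = 3352.64621/0.114 = 29409.17729
P_0 = D_1/(1+r)^1 + D_2/(1+r)^2 + D_3/(1+r)^3 + D_4/(1+r)^4 + D_5/(1+r)^5 + TV/(1+r)^5
    = 2041.95251 + 1957.54462 + 1876.62589 + 1799.05208 + 1724.68493 + 15476.77796 = 24876.63800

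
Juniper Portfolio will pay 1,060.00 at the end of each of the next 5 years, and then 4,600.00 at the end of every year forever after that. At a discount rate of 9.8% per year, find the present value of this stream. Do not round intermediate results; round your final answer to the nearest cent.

PV of 5-year annuity: 1,060.00 × [1 − (1+0.098)^−5] / 0.098 = 4038.84896
Perpetuity value at year 5: 4,600.00 / 0.098 = 46938.77551
PV of perpetuity: 46938.77551 / (1+0.098)^5 = 29411.69512
Total PV = 4038.84896 + 29411.69512 = 33450.54408

33450.54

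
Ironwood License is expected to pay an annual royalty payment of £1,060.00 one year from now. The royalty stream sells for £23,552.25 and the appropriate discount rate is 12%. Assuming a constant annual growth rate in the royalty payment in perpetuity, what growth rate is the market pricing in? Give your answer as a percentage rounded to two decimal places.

7.50%

P = D₁/(r−g) ⇒ g = r − D₁/P = 0.12 − £1,060.00/£23,552.25 = 0.074994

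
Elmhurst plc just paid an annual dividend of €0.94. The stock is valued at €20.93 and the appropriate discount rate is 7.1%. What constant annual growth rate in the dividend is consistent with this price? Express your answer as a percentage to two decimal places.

P = D₀(1+g)/(r−g) ⇒ P(r−g) = D₀(1+g) ⇒ g(P+D₀) = P·r − D₀
g = (P·r − D₀)/(P + D₀) = (€20.93×0.071 − €0.94) / (€20.93 + €0.94) = 0.024967

2.50%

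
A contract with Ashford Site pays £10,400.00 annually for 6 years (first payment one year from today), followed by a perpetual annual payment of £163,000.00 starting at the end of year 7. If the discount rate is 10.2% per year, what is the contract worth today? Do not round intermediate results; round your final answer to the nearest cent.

PV of 6-year annuity: £10,400.00 × [1 − (1+0.102)^−6] / 0.102 = 45030.46753
Perpetuity value at year 6: £163,000.00 / 0.102 = 1598039.21569
PV of perpetuity: 1598039.21569 / (1+0.102)^6 = 892273.23427
Total PV = 45030.46753 + 892273.23427 = 937303.70180

£937303.70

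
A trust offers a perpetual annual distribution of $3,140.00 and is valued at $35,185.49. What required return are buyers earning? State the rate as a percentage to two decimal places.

P = C/r ⇒ r = C/P = $3,140.00/$35,185.49 = 0.089241

8.92%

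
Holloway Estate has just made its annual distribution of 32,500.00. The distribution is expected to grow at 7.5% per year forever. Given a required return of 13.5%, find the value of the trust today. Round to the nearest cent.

D₁ = D₀ × (1 + g) = 32,500.00 × 1.075 = 34,937.5000
Growing perpetuity: P = D₁ / (r − g) = 34,937.5000 / (0.135 − 0.075) = 582,291.67

582291.67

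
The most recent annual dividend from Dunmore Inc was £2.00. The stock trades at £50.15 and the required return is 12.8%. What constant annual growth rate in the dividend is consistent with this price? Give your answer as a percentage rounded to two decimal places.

P = D₀(1+g)/(r−g) ⇒ P(r−g) = D₀(1+g) ⇒ g(P+D₀) = P·r − D₀
g = (P·r − D₀)/(P + D₀) = (£50.15×0.128 − £2.00) / (£50.15 + £2.00) = 0.084740

8.47%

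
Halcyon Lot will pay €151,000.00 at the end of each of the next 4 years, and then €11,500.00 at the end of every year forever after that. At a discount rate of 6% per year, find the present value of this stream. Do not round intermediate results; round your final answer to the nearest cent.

PV of 4-year annuity: €151,000.00 × [1 − (1+0.06)^−4] / 0.06 = 523230.94752
Perpetuity value at year 4: €11,500.00 / 0.06 = 191666.66667
PV of perpetuity: 191666.66667 / (1+0.06)^4 = 151817.95212
Total PV = 523230.94752 + 151817.95212 = 675048.89964

€675048.90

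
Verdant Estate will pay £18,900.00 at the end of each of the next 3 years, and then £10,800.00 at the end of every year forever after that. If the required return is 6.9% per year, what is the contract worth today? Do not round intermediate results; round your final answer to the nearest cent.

PV of 3-year annuity: £18,900.00 × [1 − (1+0.069)^−3] / 0.069 = 49690.33318
Perpetuity value at year 3: £10,800.00 / 0.069 = 156521.73913
PV of perpetuity: 156521.73913 / (1+0.069)^3 = 128127.26303
Total PV = 49690.33318 + 128127.26303 = 177817.59621

£177817.60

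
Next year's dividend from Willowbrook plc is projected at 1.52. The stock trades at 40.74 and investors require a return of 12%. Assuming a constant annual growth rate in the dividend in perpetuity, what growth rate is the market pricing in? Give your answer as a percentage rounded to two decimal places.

8.27%

P = D₁/(r−g) ⇒ g = r − D₁/P = 0.12 − 1.52/40.74 = 0.082690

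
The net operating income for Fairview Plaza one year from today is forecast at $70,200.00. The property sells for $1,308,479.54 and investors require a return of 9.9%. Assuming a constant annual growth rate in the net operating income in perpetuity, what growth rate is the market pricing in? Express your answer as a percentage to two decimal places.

P = D₁/(r−g) ⇒ g = r − D₁/P = 0.099 − $70,200.00/$1,308,479.54 = 0.045350

4.53%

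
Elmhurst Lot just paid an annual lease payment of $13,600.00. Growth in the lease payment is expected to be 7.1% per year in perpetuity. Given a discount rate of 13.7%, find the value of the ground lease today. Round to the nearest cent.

D₁ = D₀ × (1 + g) = $13,600.00 × 1.071 = $14,565.6000
Growing perpetuity: P = D₁ / (r − g) = $14,565.6000 / (0.137 − 0.071) = $220,690.91

$220690.91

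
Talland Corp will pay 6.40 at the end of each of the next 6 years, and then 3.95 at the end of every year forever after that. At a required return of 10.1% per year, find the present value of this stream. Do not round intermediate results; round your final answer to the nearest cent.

49.75

PV of 6-year annuity: 6.40 × [1 − (1+0.101)^−6] / 0.101 = 27.79217
Perpetuity value at year 6: 3.95 / 0.101 = 39.10891
PV of perpetuity: 39.10891 / (1+0.101)^6 = 21.95593
Total PV = 27.79217 + 21.95593 = 49.74810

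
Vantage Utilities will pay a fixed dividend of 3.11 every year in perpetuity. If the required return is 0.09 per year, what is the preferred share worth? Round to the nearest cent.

Level perpetuity: PV = C / r = 3.11 / 0.09 = 34.56

34.56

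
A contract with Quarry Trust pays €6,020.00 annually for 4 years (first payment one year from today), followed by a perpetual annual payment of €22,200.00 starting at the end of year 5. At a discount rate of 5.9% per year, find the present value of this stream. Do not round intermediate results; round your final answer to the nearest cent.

PV of 4-year annuity: €6,020.00 × [1 − (1+0.059)^−4] / 0.059 = 20907.79071
Perpetuity value at year 4: €22,200.00 / 0.059 = 376271.18644
PV of perpetuity: 376271.18644 / (1+0.059)^4 = 299169.36689
Total PV = 20907.79071 + 299169.36689 = 320077.15760

€320077.16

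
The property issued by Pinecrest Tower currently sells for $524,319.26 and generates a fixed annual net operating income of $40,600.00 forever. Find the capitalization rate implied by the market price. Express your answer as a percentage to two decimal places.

P = C/r ⇒ r = C/P = $40,600.00/$524,319.26 = 0.077434

7.74%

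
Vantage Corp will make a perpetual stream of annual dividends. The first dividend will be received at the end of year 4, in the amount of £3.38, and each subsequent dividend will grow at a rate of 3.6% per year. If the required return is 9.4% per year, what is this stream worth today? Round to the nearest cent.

£44.51

Value at end of year 3: C₁ / (r − g) = £3.38 / (0.094 − 0.036) = £58.2759
Discount to today: PV = £58.2759 / (1 + 0.094)^3 = £58.2759 / 1.309339 = £44.51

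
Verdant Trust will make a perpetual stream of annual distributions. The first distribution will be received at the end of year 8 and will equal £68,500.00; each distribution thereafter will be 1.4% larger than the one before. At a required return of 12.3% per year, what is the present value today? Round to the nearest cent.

Value at end of year 7: C₁ / (r − g) = £68,500.00 / (0.123 − 0.014) = £628,440.3670
Discount to today: PV = £628,440.3670 / (1 + 0.123)^7 = £628,440.3670 / 2.252466 = £279,001.01

£279001.01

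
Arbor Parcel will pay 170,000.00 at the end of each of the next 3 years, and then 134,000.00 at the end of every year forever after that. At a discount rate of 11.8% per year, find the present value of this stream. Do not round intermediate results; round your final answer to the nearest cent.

1222357.18

PV of 3-year annuity: 170,000.00 × [1 − (1+0.118)^−3] / 0.118 = 409718.70696
Perpetuity value at year 3: 134,000.00 / 0.118 = 1135593.22034
PV of perpetuity: 1135593.22034 / (1+0.118)^3 = 812638.47485
Total PV = 409718.70696 + 812638.47485 = 1222357.18181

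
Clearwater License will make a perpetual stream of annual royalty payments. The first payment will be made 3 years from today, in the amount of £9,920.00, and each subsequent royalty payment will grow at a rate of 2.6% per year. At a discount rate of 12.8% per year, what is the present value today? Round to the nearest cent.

£76435.18

Value at end of year 2: C₁ / (r − g) = £9,920.00 / (0.128 − 0.026) = £97,254.9020
Discount to today: PV = £97,254.9020 / (1 + 0.128)^2 = £97,254.9020 / 1.272384 = £76,435.18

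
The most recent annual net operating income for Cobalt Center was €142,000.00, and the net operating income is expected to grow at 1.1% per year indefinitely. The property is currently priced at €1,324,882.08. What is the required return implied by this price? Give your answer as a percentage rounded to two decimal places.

D₁ = €142,000.00 × 1.011 = €143,562.0000
P = D₁/(r − g) ⇒ r = D₁/P + g = €143,562.0000/€1,324,882.08 + 0.011 = 0.108358 + 0.011 = 0.119358

11.94%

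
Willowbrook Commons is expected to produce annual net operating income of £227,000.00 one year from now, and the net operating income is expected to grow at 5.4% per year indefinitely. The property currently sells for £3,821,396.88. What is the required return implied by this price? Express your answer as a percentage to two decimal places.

P = D₁/(r − g) ⇒ r = D₁/P + g = £227,000.0000/£3,821,396.88 + 0.054 = 0.059402 + 0.054 = 0.113402

11.34%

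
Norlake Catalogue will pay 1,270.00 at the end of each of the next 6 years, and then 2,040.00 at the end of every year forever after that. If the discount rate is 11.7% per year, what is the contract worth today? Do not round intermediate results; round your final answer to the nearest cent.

PV of 6-year annuity: 1,270.00 × [1 − (1+0.117)^−6] / 0.117 = 5266.15498
Perpetuity value at year 6: 2,040.00 / 0.117 = 17435.89744
PV of perpetuity: 17435.89744 / (1+0.117)^6 = 8976.87684
Total PV = 5266.15498 + 8976.87684 = 14243.03182

14243.03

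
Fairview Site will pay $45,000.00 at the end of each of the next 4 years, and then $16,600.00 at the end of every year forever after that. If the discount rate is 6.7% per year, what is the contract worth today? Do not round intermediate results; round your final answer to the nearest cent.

PV of 4-year annuity: $45,000.00 × [1 − (1+0.067)^−4] / 0.067 = 153462.52280
Perpetuity value at year 4: $16,600.00 / 0.067 = 247761.19403
PV of perpetuity: 247761.19403 / (1+0.067)^4 = 191150.57451
Total PV = 153462.52280 + 191150.57451 = 344613.09731

$344613.10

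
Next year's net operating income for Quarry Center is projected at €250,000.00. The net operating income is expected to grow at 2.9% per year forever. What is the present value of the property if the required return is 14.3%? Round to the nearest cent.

€2192982.46

Growing perpetuity: P = D₁ / (r − g) = €250,000.0000 / (0.143 − 0.029) = €2,192,982.46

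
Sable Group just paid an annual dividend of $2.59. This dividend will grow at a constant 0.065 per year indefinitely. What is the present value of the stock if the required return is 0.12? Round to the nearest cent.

$50.15

D₁ = D₀ × (1 + g) = $2.59 × 1.065 = $2.7584
Growing perpetuity: P = D₁ / (r − g) = $2.7584 / (0.12 − 0.065) = $50.15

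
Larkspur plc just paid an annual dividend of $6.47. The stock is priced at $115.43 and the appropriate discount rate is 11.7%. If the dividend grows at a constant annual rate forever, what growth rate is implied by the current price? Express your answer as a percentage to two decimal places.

5.77%

P = D₀(1+g)/(r−g) ⇒ P(r−g) = D₀(1+g) ⇒ g(P+D₀) = P·r − D₀
g = (P·r − D₀)/(P + D₀) = ($115.43×0.117 − $6.47) / ($115.43 + $6.47) = 0.057714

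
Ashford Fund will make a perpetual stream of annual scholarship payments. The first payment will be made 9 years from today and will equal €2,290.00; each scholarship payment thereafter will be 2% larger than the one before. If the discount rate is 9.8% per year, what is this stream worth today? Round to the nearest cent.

Value at end of year 8: C₁ / (r − g) = €2,290.00 / (0.098 − 0.02) = €29,358.9744
Discount to today: PV = €29,358.9744 / (1 + 0.098)^8 = €29,358.9744 / 2.112607 = €13,897.04

€13897.04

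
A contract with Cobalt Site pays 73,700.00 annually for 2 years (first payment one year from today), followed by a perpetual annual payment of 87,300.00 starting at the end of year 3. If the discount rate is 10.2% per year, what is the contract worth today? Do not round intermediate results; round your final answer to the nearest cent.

PV of 2-year annuity: 73,700.00 × [1 − (1+0.102)^−2] / 0.102 = 127566.60881
Perpetuity value at year 2: 87,300.00 / 0.102 = 855882.35294
PV of perpetuity: 855882.35294 / (1+0.102)^2 = 704775.63722
Total PV = 127566.60881 + 704775.63722 = 832342.24602

832342.25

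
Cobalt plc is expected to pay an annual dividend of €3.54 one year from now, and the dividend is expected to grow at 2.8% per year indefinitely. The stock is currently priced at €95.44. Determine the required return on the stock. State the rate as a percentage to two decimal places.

6.51%

P = D₁/(r − g) ⇒ r = D₁/P + g = €3.5400/€95.44 + 0.028 = 0.037091 + 0.028 = 0.065091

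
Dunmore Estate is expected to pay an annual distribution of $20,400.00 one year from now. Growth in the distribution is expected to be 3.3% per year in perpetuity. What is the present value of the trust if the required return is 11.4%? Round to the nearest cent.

Growing perpetuity: P = D₁ / (r − g) = $20,400.0000 / (0.114 − 0.033) = $251,851.85

$251851.85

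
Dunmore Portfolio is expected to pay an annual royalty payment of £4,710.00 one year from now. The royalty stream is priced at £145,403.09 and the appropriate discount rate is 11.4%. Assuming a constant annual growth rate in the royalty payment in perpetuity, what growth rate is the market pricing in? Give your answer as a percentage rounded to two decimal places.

8.16%

P = D₁/(r−g) ⇒ g = r − D₁/P = 0.114 − £4,710.00/£145,403.09 = 0.081607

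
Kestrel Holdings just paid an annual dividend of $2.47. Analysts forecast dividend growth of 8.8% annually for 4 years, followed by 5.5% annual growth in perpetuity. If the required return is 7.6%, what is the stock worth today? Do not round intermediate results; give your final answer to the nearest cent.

$139.88

D_1 = 2.68736
D_2 = 2.92385
D_3 = 3.18115
D_4 = 3.46109
Terminal value at year 4: TV = D_4×(1+g_2)/(r−g_2) = 3.65145/0.021 = 173.87843
P_0 = D_1/(1+r)^1 + D_2/(1+r)^2 + D_3/(1+r)^3 + D_4/(1+r)^4 + TV/(1+r)^4
    = 2.49755 + 2.52540 + 2.55356 + 2.58204 + 129.71692 = 139.87547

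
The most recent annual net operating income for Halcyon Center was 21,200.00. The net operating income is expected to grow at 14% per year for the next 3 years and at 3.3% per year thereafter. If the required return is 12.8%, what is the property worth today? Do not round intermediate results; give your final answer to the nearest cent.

302920.55

D_1 = 24168.00000
D_2 = 27551.52000
D_3 = 31408.73280
Terminal value at year 3: TV = D_3×(1+g_2)/(r−g_2) = 32445.22098/0.095 = 341528.64192
P_0 = D_1/(1+r)^1 + D_2/(1+r)^2 + D_3/(1+r)^3 + TV/(1+r)^3
    = 21425.53191 + 21653.46311 + 21883.81910 + 237957.73817 = 302920.55229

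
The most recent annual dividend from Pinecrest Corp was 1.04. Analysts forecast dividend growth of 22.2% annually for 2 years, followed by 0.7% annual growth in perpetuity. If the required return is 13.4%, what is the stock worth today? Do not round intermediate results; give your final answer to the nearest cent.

D_1 = 1.27088
D_2 = 1.55302
Terminal value at year 2: TV = D_2×(1+g_2)/(r−g_2) = 1.56389/0.127 = 12.31407
P_0 = D_1/(1+r)^1 + D_2/(1+r)^2 + TV/(1+r)^2
    = 1.12071 + 1.20767 + 9.57581 = 11.90419

11.90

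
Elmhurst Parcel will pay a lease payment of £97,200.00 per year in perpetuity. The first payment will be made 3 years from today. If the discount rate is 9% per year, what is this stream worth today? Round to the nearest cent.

£909014.39

Value at end of year 2: C / r = £97,200.00 / 0.09 = £1,080,000.0000
Discount to today: PV = £1,080,000.0000 / (1 + 0.09)^2 = £1,080,000.0000 / 1.188100 = £909,014.39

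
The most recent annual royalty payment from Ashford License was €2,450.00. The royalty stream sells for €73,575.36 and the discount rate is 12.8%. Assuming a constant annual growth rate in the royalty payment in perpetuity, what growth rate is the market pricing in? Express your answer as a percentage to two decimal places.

9.16%

P = D₀(1+g)/(r−g) ⇒ P(r−g) = D₀(1+g) ⇒ g(P+D₀) = P·r − D₀
g = (P·r − D₀)/(P + D₀) = (€73,575.36×0.128 − €2,450.00) / (€73,575.36 + €2,450.00) = 0.091649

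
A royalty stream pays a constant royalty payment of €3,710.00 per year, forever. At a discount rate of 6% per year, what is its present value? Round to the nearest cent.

Level perpetuity: PV = C / r = €3,710.00 / 0.06 = €61,833.33

€61833.33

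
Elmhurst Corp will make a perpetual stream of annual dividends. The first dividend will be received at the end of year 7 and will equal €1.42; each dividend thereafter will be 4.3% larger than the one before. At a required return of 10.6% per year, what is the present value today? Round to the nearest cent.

Value at end of year 6: C₁ / (r − g) = €1.42 / (0.106 − 0.043) = €22.5397
Discount to today: PV = €22.5397 / (1 + 0.106)^6 = €22.5397 / 1.830336 = €12.31

€12.31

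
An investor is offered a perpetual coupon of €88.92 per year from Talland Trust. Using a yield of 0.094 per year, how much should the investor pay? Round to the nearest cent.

€945.96

Level perpetuity: PV = C / r = €88.92 / 0.094 = €945.96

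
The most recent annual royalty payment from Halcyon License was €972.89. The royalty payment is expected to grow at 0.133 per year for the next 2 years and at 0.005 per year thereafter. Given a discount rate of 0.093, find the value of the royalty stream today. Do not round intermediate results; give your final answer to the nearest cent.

€13992.86

D_1 = 1102.28437
D_2 = 1248.88819
Terminal value at year 2: TV = D_2×(1+g_2)/(r−g_2) = 1255.13263/0.088 = 14262.87082
P_0 = D_1/(1+r)^1 + D_2/(1+r)^2 + TV/(1+r)^2
    = 1008.49439 + 1045.40178 + 11938.96351 = 13992.85968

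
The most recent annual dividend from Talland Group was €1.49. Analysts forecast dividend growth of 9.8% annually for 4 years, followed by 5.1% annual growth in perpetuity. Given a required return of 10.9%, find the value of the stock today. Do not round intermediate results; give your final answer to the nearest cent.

€31.76

D_1 = 1.63602
D_2 = 1.79635
D_3 = 1.97239
D_4 = 2.16569
Terminal value at year 4: TV = D_4×(1+g_2)/(r−g_2) = 2.27614/0.058 = 39.24374
P_0 = D_1/(1+r)^1 + D_2/(1+r)^2 + D_3/(1+r)^3 + D_4/(1+r)^4 + TV/(1+r)^4
    = 1.47522 + 1.46059 + 1.44610 + 1.43176 + 25.94443 = 31.75810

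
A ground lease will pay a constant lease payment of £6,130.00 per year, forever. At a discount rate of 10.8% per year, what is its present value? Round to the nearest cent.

£56759.26

Level perpetuity: PV = C / r = £6,130.00 / 0.108 = £56,759.26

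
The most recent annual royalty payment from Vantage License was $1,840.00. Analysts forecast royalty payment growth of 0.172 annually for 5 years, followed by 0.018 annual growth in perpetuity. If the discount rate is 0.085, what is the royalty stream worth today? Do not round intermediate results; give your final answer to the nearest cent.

$52777.48

D_1 = 2156.48000
D_2 = 2527.39456
D_3 = 2962.10642
D_4 = 3471.58873
D_5 = 4068.70199
Terminal value at year 5: TV = D_5×(1+g_2)/(r−g_2) = 4141.93863/0.067 = 61819.97950
P_0 = D_1/(1+r)^1 + D_2/(1+r)^2 + D_3/(1+r)^3 + D_4/(1+r)^4 + D_5/(1+r)^5 + TV/(1+r)^5
    = 1987.53917 + 2146.90867 + 2319.05711 + 2505.00915 + 2705.87164 + 41113.09444 = 52777.48017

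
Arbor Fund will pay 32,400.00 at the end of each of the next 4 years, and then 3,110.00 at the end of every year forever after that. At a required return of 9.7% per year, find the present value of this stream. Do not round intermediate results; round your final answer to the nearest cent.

125513.38

PV of 4-year annuity: 32,400.00 × [1 − (1+0.097)^−4] / 0.097 = 103374.17328
Perpetuity value at year 4: 3,110.00 / 0.097 = 32061.85567
PV of perpetuity: 32061.85567 / (1+0.097)^4 = 22139.21126
Total PV = 103374.17328 + 22139.21126 = 125513.38454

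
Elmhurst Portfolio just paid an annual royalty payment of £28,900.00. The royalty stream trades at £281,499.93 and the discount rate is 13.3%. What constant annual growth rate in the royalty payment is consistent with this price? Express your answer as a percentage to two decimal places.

2.75%

P = D₀(1+g)/(r−g) ⇒ P(r−g) = D₀(1+g) ⇒ g(P+D₀) = P·r − D₀
g = (P·r − D₀)/(P + D₀) = (£281,499.93×0.133 − £28,900.00) / (£281,499.93 + £28,900.00) = 0.027511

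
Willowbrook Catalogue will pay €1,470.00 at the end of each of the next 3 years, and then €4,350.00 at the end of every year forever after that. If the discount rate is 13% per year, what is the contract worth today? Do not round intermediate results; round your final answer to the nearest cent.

€26661.42

PV of 3-year annuity: €1,470.00 × [1 − (1+0.13)^−3] / 0.13 = 3470.89432
Perpetuity value at year 3: €4,350.00 / 0.13 = 33461.53846
PV of perpetuity: 33461.53846 / (1+0.13)^3 = 23190.52466
Total PV = 3470.89432 + 23190.52466 = 26661.41898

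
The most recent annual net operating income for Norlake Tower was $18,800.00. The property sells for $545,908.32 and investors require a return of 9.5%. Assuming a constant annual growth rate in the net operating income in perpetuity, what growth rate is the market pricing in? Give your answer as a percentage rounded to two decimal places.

5.85%

P = D₀(1+g)/(r−g) ⇒ P(r−g) = D₀(1+g) ⇒ g(P+D₀) = P·r − D₀
g = (P·r − D₀)/(P + D₀) = ($545,908.32×0.095 − $18,800.00) / ($545,908.32 + $18,800.00) = 0.058546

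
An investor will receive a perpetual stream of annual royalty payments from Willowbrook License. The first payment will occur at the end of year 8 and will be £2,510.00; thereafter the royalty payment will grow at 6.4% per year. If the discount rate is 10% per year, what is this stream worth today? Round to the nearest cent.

£35778.52

Value at end of year 7: C₁ / (r − g) = £2,510.00 / (0.1 − 0.064) = £69,722.2222
Discount to today: PV = £69,722.2222 / (1 + 0.1)^7 = £69,722.2222 / 1.948717 = £35,778.52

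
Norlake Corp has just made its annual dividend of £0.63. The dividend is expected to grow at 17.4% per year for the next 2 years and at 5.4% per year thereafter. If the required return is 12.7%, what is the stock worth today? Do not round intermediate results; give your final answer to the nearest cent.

D_1 = 0.73962
D_2 = 0.86831
Terminal value at year 2: TV = D_2×(1+g_2)/(r−g_2) = 0.91520/0.073 = 12.53703
P_0 = D_1/(1+r)^1 + D_2/(1+r)^2 + TV/(1+r)^2
    = 0.65627 + 0.68364 + 9.87067 = 11.21059

£11.21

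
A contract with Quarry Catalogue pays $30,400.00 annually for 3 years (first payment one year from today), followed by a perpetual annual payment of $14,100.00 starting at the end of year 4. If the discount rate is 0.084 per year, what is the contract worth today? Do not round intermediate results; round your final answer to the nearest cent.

PV of 3-year annuity: $30,400.00 × [1 − (1+0.084)^−3] / 0.084 = 77781.72312
Perpetuity value at year 3: $14,100.00 / 0.084 = 167857.14286
PV of perpetuity: 167857.14286 / (1+0.084)^3 = 131780.75154
Total PV = 77781.72312 + 131780.75154 = 209562.47466

$209562.47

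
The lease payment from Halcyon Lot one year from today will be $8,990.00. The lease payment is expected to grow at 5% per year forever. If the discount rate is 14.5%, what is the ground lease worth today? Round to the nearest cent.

$94631.58

Growing perpetuity: P = D₁ / (r − g) = $8,990.0000 / (0.145 − 0.05) = $94,631.58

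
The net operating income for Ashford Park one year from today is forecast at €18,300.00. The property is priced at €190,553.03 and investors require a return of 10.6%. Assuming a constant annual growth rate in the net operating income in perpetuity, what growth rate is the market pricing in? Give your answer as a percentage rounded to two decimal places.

P = D₁/(r−g) ⇒ g = r − D₁/P = 0.106 − €18,300.00/€190,553.03 = 0.009964

1.00%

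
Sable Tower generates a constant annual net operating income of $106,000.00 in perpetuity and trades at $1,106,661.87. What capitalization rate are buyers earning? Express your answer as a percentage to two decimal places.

P = C/r ⇒ r = C/P = $106,000.00/$1,106,661.87 = 0.095784

9.58%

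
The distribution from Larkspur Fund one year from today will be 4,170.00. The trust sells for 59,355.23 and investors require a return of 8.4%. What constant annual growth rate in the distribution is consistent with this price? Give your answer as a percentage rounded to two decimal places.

P = D₁/(r−g) ⇒ g = r − D₁/P = 0.084 − 4,170.00/59,355.23 = 0.013745

1.37%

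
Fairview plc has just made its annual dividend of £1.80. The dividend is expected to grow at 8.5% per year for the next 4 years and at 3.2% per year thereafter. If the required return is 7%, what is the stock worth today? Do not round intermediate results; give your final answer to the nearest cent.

D_1 = 1.95300
D_2 = 2.11901
D_3 = 2.29912
D_4 = 2.49455
Terminal value at year 4: TV = D_4×(1+g_2)/(r−g_2) = 2.57437/0.038 = 67.74661
P_0 = D_1/(1+r)^1 + D_2/(1+r)^2 + D_3/(1+r)^3 + D_4/(1+r)^4 + TV/(1+r)^4
    = 1.82523 + 1.85082 + 1.87677 + 1.90308 + 51.68356 = 59.13946

£59.14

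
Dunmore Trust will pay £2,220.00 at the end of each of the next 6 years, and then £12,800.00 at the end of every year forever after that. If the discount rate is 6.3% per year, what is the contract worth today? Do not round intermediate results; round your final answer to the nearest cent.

£151636.10

PV of 6-year annuity: £2,220.00 × [1 − (1+0.063)^−6] / 0.063 = 10814.31757
Perpetuity value at year 6: £12,800.00 / 0.063 = 203174.60317
PV of perpetuity: 203174.60317 / (1+0.063)^6 = 140821.78114
Total PV = 10814.31757 + 140821.78114 = 151636.09871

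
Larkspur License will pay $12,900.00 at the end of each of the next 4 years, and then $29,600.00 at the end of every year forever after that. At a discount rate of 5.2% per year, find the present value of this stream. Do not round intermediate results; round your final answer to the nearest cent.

$510287.48

PV of 4-year annuity: $12,900.00 × [1 − (1+0.052)^−4] / 0.052 = 45531.04597
Perpetuity value at year 4: $29,600.00 / 0.052 = 569230.76923
PV of perpetuity: 569230.76923 / (1+0.052)^4 = 464756.43119
Total PV = 45531.04597 + 464756.43119 = 510287.47716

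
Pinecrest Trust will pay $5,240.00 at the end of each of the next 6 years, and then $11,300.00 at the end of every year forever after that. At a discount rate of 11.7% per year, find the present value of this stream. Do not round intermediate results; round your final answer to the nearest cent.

PV of 6-year annuity: $5,240.00 × [1 − (1+0.117)^−6] / 0.117 = 21728.07250
Perpetuity value at year 6: $11,300.00 / 0.117 = 96581.19658
PV of perpetuity: 96581.19658 / (1+0.117)^6 = 49724.85702
Total PV = 21728.07250 + 49724.85702 = 71452.92953

$71452.93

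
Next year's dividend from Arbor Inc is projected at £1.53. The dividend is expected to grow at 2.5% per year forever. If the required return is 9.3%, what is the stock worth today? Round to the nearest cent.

Growing perpetuity: P = D₁ / (r − g) = £1.5300 / (0.093 − 0.025) = £22.50

£22.50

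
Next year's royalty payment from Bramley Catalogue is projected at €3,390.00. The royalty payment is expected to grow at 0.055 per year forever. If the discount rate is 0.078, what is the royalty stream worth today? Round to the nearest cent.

Growing perpetuity: P = D₁ / (r − g) = €3,390.0000 / (0.078 − 0.055) = €147,391.30

€147391.30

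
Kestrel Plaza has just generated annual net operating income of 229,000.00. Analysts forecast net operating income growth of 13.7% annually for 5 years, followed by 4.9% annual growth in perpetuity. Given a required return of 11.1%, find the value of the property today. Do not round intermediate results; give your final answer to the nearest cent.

D_1 = 260373.00000
D_2 = 296044.10100
D_3 = 336602.14284
D_4 = 382716.63641
D_5 = 435148.81559
Terminal value at year 5: TV = D_5×(1+g_2)/(r−g_2) = 456471.10756/0.062 = 7362437.21867
P_0 = D_1/(1+r)^1 + D_2/(1+r)^2 + D_3/(1+r)^3 + D_4/(1+r)^4 + D_5/(1+r)^5 + TV/(1+r)^5
    = 234359.13591 + 239843.68815 + 245456.59174 + 251200.85041 + 257079.53818 + 4349619.92830 = 5577559.73270

5577559.73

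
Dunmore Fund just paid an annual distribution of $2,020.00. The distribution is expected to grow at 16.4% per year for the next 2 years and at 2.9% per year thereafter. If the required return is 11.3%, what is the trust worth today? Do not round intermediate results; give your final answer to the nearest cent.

$31386.62

D_1 = 2351.28000
D_2 = 2736.88992
Terminal value at year 2: TV = D_2×(1+g_2)/(r−g_2) = 2816.25973/0.084 = 33526.90152
P_0 = D_1/(1+r)^1 + D_2/(1+r)^2 + TV/(1+r)^2
    = 2112.56065 + 2209.36262 + 27064.69206 = 31386.61533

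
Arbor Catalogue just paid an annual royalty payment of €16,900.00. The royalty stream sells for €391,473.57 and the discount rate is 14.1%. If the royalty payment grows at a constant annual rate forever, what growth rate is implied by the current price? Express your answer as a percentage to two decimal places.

P = D₀(1+g)/(r−g) ⇒ P(r−g) = D₀(1+g) ⇒ g(P+D₀) = P·r − D₀
g = (P·r − D₀)/(P + D₀) = (€391,473.57×0.141 − €16,900.00) / (€391,473.57 + €16,900.00) = 0.093781

9.38%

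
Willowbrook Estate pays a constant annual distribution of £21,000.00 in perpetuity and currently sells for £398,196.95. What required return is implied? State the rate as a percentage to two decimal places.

5.27%

P = C/r ⇒ r = C/P = £21,000.00/£398,196.95 = 0.052738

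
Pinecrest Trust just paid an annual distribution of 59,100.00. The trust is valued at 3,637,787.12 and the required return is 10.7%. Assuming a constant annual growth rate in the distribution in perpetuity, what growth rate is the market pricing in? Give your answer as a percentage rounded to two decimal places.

8.93%

P = D₀(1+g)/(r−g) ⇒ P(r−g) = D₀(1+g) ⇒ g(P+D₀) = P·r − D₀
g = (P·r − D₀)/(P + D₀) = (3,637,787.12×0.107 − 59,100.00) / (3,637,787.12 + 59,100.00) = 0.089303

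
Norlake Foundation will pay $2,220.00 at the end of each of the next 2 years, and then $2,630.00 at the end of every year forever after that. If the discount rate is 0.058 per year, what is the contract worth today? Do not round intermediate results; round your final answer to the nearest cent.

$44591.02

PV of 2-year annuity: $2,220.00 × [1 − (1+0.058)^−2] / 0.058 = 4081.56775
Perpetuity value at year 2: $2,630.00 / 0.058 = 45344.82759
PV of perpetuity: 45344.82759 / (1+0.058)^2 = 40509.45679
Total PV = 4081.56775 + 40509.45679 = 44591.02453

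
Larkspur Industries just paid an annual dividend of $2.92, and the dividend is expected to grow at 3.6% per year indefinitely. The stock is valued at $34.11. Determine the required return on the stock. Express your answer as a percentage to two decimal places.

D₁ = $2.92 × 1.036 = $3.0251
P = D₁/(r − g) ⇒ r = D₁/P + g = $3.0251/$34.11 + 0.036 = 0.088687 + 0.036 = 0.124687

12.47%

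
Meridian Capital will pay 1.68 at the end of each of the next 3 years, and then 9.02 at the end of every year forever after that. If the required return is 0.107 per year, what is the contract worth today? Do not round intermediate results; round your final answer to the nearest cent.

PV of 3-year annuity: 1.68 × [1 − (1+0.107)^−3] / 0.107 = 4.12696
Perpetuity value at year 3: 9.02 / 0.107 = 84.29907
PV of perpetuity: 84.29907 / (1+0.107)^3 = 62.14124
Total PV = 4.12696 + 62.14124 = 66.26819

66.27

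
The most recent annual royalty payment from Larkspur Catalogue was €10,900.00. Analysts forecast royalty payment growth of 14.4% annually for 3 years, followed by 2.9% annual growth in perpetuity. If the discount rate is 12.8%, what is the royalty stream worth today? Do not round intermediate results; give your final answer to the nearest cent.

€151820.13

D_1 = 12469.60000
D_2 = 14265.22240
D_3 = 16319.41443
Terminal value at year 3: TV = D_3×(1+g_2)/(r−g_2) = 16792.67744/0.099 = 169623.00448
P_0 = D_1/(1+r)^1 + D_2/(1+r)^2 + D_3/(1+r)^3 + TV/(1+r)^3
    = 11054.60993 + 11211.41291 + 11370.44004 + 118183.66466 = 151820.12754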